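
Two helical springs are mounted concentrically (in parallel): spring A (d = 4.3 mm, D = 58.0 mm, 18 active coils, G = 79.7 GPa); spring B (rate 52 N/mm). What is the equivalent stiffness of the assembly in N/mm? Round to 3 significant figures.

53.0 N/mm

k_A = Gd⁴/(8D³N_a) = (79.7×10³)(4.3⁴)/(8·58.0³·18) = 0.96981 N/mm
Parallel: k_eq = 0.96981 + 52 = 52.97 N/mm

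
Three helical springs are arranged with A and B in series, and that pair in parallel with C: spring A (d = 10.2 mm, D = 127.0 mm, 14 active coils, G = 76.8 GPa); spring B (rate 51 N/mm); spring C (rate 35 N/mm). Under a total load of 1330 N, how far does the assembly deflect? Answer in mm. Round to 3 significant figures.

34.7 mm

k_A = Gd⁴/(8D³N_a) = (76.8×10³)(10.2⁴)/(8·127.0³·14) = 3.6235 N/mm
Springs A,B series: k_AB = 1/(1/3.6235+1/51) = 3.3832 N/mm; parallel with C: k_eq = 3.3832+35 = 38.383 N/mm
δ = F/k_eq = 1330/38.383 = 34.651 mm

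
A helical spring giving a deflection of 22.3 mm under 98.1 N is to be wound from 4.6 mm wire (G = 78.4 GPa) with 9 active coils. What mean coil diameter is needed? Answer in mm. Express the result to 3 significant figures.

48.0 mm

Required rate k = F/δ = 98.1/22.3 = 4.3991 N/mm
D = (Gd⁴/(8N_a·k))^(1/3) = (78.4×10³·4.6⁴/(8·9·4.3991))^(1/3)
  = (110828)^(1/3) = 48.0342 mm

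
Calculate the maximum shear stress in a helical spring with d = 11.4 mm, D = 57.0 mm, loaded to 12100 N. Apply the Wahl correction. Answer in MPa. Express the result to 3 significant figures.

1550 MPa

Spring index C = D/d = 57.0/11.4 = 5.0000
K_W = (4C−1)/(4C−4) + 0.615/C = 19.000/16.000 + 0.1230 = 1.3105
τ₀ = 8FD/(πd³) = 8·12100·57.0/(π·11.4³) = 5.5176e+06/4654.4 = 1185.5 MPa
τ_max = K·τ₀ = 1.3105 × 1185.5 = 1553.5 MPa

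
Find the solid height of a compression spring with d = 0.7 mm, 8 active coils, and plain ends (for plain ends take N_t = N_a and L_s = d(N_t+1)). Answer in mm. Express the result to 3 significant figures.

plain ends: N_t = N_a = 8
L_s = d·(N_t+1) = 0.7 × 9 = 6.3 mm

6.30 mm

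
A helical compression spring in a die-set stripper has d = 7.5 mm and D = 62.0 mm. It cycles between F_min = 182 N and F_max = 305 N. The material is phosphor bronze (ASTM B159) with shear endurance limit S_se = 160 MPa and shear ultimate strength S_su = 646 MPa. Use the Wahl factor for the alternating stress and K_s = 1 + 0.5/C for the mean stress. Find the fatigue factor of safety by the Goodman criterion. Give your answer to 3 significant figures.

C = D/d = 62.0/7.5 = 8.2667; K_W = (4C−1)/(4C−4)+0.615/C = 1.1776; K_s = 1+0.5/C = 1.0605
F_a = (F_max−F_min)/2 = 61.5 N; F_m = (F_max+F_min)/2 = 243.5 N
τ_a = K_W·8F_aD/(πd³) = 1.1776 × 23.016 = 27.103 MPa
τ_m = K_s·8F_mD/(πd³) = 1.0605 × 91.127 = 96.639 MPa
Goodman: 1/n_f = τ_a/S_se + τ_m/S_su = 27.103/160 + 96.639/646 = 0.16940 + 0.14960 = 0.31899
n_f = 1/0.31899 = 3.135

3.13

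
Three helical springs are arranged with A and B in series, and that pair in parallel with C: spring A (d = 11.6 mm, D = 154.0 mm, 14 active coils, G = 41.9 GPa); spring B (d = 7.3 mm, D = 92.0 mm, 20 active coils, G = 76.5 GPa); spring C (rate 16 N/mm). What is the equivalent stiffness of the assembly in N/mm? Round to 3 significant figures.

16.9 N/mm

k_A = Gd⁴/(8D³N_a) = (41.9×10³)(11.6⁴)/(8·154.0³·14) = 1.8547 N/mm
k_B = Gd⁴/(8D³N_a) = (76.5×10³)(7.3⁴)/(8·92.0³·20) = 1.7437 N/mm
Springs A,B series: k_AB = 1/(1/1.8547+1/1.7437) = 0.89873 N/mm; parallel with C: k_eq = 0.89873+16 = 16.899 N/mm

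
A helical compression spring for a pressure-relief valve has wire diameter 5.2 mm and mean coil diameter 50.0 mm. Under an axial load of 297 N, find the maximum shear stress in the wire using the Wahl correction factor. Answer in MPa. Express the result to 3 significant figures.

310 MPa

Spring index C = D/d = 50.0/5.2 = 9.6154
K_W = (4C−1)/(4C−4) + 0.615/C = 37.462/34.462 + 0.0640 = 1.1510
τ₀ = 8FD/(πd³) = 8·297·50.0/(π·5.2³) = 118800/441.73 = 268.94 MPa
τ_max = K·τ₀ = 1.1510 × 268.94 = 309.55 MPa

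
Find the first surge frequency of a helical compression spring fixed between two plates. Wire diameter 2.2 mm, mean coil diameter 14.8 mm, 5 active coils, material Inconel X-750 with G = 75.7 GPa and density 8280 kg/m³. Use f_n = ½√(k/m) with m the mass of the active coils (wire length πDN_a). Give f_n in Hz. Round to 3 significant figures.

k = Gd⁴/(8D³N_a) = (75.7×10³)(2.2⁴)/(8·14.8³·5) = 13.675 N/mm = 13675 N/m
Wire length L = πDN_a = π·14.8·5 = 232.48 mm
m = ρ·(πd²/4)·L = 8280 × 3.8013×10⁻⁶ m² × 0.23248 m = 0.0073172 kg
f_n = ½√(k/m) = 0.5·√(13675/0.0073172) = 0.5·√(1.8689e+06) = 683.55 Hz

684 Hz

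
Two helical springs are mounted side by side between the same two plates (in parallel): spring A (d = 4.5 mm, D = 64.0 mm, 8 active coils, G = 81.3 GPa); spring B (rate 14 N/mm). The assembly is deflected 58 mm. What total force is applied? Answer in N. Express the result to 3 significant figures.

927 N

k_A = Gd⁴/(8D³N_a) = (81.3×10³)(4.5⁴)/(8·64.0³·8) = 1.9871 N/mm
Parallel: k_eq = 1.9871 + 14 = 15.987 N/mm
F = k_eq·δ = 15.987·58 = 927.25 N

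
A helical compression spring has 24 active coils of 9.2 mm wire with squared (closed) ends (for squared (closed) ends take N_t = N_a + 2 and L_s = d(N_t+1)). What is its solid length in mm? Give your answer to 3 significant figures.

squared (closed) ends: N_t = N_a + 2 = 24 + 2 = 26
L_s = d·(N_t+1) = 9.2 × 27 = 248.4 mm

248 mm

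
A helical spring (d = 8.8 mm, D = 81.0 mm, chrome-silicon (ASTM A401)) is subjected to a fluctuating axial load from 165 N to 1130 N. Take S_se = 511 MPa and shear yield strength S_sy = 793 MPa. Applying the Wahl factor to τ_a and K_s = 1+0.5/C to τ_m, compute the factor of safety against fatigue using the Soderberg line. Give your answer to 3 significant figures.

1.69

C = D/d = 81.0/8.8 = 9.2045; K_W = (4C−1)/(4C−4)+0.615/C = 1.1582; K_s = 1+0.5/C = 1.0543
F_a = (F_max−F_min)/2 = 482.5 N; F_m = (F_max+F_min)/2 = 647.5 N
τ_a = K_W·8F_aD/(πd³) = 1.1582 × 146.04 = 169.15 MPa
τ_m = K_s·8F_mD/(πd³) = 1.0543 × 195.98 = 206.63 MPa
Soderberg: 1/n_f = τ_a/S_se + τ_m/S_sy = 169.15/511 + 206.63/793 = 0.33101 + 0.26057 = 0.59158
n_f = 1/0.59158 = 1.69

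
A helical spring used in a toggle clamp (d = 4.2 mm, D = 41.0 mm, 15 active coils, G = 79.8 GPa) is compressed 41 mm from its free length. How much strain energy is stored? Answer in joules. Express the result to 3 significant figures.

k = Gd⁴/(8D³N_a) = (79.8×10³)(4.2⁴)/(8·41.0³·15) = 3.0024 N/mm
U = ½kδ² = 0.5 × 3.0024 × 41² = 2523.5 N·mm = 2.5235 J

2.52 J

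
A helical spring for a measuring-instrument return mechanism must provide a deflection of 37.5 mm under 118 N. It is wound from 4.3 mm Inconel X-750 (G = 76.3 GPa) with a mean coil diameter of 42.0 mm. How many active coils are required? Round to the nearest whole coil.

Required rate k = F/δ = 118/37.5 = 3.1467 N/mm
N_a = Gd⁴/(8D³k) = (76.3×10³ × 4.3⁴)/(8 × 42.0³ × 3.1467)
    = 2.60855e+07 / 1.86504e+06 = 13.99 → 14 coils

14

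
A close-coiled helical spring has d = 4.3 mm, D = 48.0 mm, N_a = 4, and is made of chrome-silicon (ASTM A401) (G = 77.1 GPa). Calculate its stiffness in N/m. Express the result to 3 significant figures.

k = Gd⁴/(8D³N_a) = (77.1×10³ × 4.3⁴) / (8 × 48.0³ × 4)
  = 2.6359e+07 / 3.53894e+06 = 7.4483 N/mm = 7448.3 N/m

7450 N/m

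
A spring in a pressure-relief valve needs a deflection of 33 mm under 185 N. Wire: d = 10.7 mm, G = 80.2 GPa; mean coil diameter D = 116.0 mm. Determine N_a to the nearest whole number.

15

Required rate k = F/δ = 185/33 = 5.6061 N/mm
N_a = Gd⁴/(8D³k) = (80.2×10³ × 10.7⁴)/(8 × 116.0³ × 5.6061)
    = 1.05126e+09 / 7.00038e+07 = 15.02 → 15 coils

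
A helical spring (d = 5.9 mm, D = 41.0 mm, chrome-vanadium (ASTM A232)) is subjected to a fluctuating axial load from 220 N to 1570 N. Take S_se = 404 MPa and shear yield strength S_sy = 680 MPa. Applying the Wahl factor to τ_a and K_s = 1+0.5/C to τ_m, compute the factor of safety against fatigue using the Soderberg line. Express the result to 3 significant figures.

0.572

C = D/d = 41.0/5.9 = 6.9492; K_W = (4C−1)/(4C−4)+0.615/C = 1.2146; K_s = 1+0.5/C = 1.0720
F_a = (F_max−F_min)/2 = 675 N; F_m = (F_max+F_min)/2 = 895 N
τ_a = K_W·8F_aD/(πd³) = 1.2146 × 343.14 = 416.77 MPa
τ_m = K_s·8F_mD/(πd³) = 1.0720 × 454.98 = 487.71 MPa
Soderberg: 1/n_f = τ_a/S_se + τ_m/S_sy = 416.77/404 + 487.71/680 = 1.03160 + 0.71723 = 1.7488
n_f = 1/1.7488 = 0.5718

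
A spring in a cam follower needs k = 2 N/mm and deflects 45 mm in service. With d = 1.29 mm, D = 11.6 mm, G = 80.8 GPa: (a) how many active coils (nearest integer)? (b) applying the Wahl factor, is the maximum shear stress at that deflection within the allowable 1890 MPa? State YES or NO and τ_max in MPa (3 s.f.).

(a) 9 coils; (b) YES, τ_max = 1430 MPa

N_a = Gd⁴/(8D³k) = (80.8×10³)(1.29⁴)/(8·11.6³·2) = 8.959 → N_a = 9
Actual rate k = Gd⁴/(8D³·9) = 1.991 N/mm
Working load F = kδ = 1.991·45 = 89.593 N
C = 11.6/1.29 = 8.9922; K_W = (4C−1)/(4C−4)+0.615/C = 1.1622
τ_max = K_W·8FD/(πd³) = 1.1622·1232.8 = 1432.8 MPa
τ_max ≤ 1890 MPa → acceptable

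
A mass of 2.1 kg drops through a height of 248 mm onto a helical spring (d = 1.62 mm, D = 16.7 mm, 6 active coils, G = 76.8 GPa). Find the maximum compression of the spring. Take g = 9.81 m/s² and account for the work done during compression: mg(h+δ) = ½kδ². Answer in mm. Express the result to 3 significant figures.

k = Gd⁴/(8D³N_a) = (76.8×10³)(1.62⁴)/(8·16.7³·6) = 2.3661 N/mm
W = mg = 2.1 × 9.81 = 20.601 N
½kδ² − Wδ − Wh = 0 → δ = (W + √(W² + 2kWh))/k
δ = (20.601 + √(424.4 + 24176.9))/2.3661 = (20.601 + 156.85)/2.3661 = 74.997 mm

75.0 mm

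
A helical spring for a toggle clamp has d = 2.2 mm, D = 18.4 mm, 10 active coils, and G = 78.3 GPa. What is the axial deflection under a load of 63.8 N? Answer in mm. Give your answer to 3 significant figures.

k = Gd⁴/(8D³N_a) = (78.3×10³)(2.2⁴)/(8·18.4³·10) = 3.6805 N/mm
δ = F/k = 63.8 / 3.6805 = 17.335 mm

17.3 mm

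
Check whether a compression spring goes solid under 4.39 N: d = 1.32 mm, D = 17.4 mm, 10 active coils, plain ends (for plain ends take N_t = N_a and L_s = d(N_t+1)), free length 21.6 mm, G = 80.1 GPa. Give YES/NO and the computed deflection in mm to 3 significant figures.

k = Gd⁴/(8D³N_a) = (80.1×10³)(1.32⁴)/(8·17.4³·10) = 0.57702 N/mm
N_t = 10; L_s = 1.32·11 = 14.52 mm; δ_solid = L₀ − L_s = 21.6 − 14.52 = 7.08 mm
δ = F/k = 4.39/0.57702 = 7.6081 mm
δ ≥ δ_solid → spring goes solid

YES, δ = 7.61 mm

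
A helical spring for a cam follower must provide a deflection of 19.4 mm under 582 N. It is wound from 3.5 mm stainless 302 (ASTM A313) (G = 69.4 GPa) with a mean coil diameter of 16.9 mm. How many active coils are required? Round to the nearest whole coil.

Required rate k = F/δ = 582/19.4 = 30 N/mm
N_a = Gd⁴/(8D³k) = (69.4×10³ × 3.5⁴)/(8 × 16.9³ × 30)
    = 1.04143e+07 / 1.15843e+06 = 8.99 → 9 coils

9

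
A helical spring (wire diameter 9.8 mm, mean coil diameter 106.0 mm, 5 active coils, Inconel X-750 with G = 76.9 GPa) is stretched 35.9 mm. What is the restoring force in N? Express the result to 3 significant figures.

534 N

k = Gd⁴/(8D³N_a) = (76.9×10³)(9.8⁴)/(8·106.0³·5) = 14.889 N/mm
F = k·δ = 14.889 × 35.9 = 534.5 N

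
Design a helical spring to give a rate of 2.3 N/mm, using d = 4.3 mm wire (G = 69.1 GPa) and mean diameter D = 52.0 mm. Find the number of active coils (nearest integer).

N_a = Gd⁴/(8D³k) = (69.1×10³ × 4.3⁴)/(8 × 52.0³ × 2.3)
    = 2.36239e+07 / 2.58719e+06 = 9.131 → 9 coils

9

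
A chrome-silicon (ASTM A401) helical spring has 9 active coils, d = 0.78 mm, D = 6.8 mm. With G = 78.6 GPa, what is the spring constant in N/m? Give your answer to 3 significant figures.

1290 N/m

k = Gd⁴/(8D³N_a) = (78.6×10³ × 0.78⁴) / (8 × 6.8³ × 9)
  = 29093.8 / 22639.1 = 1.2851 N/mm = 1285.1 N/m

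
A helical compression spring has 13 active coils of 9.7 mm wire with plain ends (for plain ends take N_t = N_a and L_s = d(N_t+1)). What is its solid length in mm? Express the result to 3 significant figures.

plain ends: N_t = N_a = 13
L_s = d·(N_t+1) = 9.7 × 14 = 135.8 mm

136 mm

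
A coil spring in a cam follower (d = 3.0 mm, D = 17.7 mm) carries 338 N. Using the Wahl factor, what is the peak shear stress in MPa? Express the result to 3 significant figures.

Spring index C = D/d = 17.7/3.0 = 5.9000
K_W = (4C−1)/(4C−4) + 0.615/C = 22.600/19.600 + 0.1042 = 1.2573
τ₀ = 8FD/(πd³) = 8·338·17.7/(π·3.0³) = 47860.8/84.823 = 564.24 MPa
τ_max = K·τ₀ = 1.2573 × 564.24 = 709.42 MPa

709 MPa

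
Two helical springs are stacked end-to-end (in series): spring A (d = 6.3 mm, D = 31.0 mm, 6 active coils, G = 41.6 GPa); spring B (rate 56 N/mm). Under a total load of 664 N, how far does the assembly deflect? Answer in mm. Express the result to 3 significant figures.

26.3 mm

k_A = Gd⁴/(8D³N_a) = (41.6×10³)(6.3⁴)/(8·31.0³·6) = 45.828 N/mm
Series: 1/k_eq = 1/45.828 + 1/56 = 0.039678; k_eq = 25.203 N/mm
δ = F/k_eq = 664/25.203 = 26.346 mm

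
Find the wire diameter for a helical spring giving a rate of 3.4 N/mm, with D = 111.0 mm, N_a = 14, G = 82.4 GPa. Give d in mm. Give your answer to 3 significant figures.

d = (8D³N_a·k / G)^(1/4) = (8·111.0³·14·3.4 / (82.4×10³))^0.25
  = (6320.3)^0.25 = 8.9163 mm

8.92 mm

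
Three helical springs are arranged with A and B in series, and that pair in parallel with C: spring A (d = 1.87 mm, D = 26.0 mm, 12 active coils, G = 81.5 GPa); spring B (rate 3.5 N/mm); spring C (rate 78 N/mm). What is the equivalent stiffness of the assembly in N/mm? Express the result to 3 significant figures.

78.5 N/mm

k_A = Gd⁴/(8D³N_a) = (81.5×10³)(1.87⁴)/(8·26.0³·12) = 0.59065 N/mm
Springs A,B series: k_AB = 1/(1/0.59065+1/3.5) = 0.50537 N/mm; parallel with C: k_eq = 0.50537+78 = 78.505 N/mm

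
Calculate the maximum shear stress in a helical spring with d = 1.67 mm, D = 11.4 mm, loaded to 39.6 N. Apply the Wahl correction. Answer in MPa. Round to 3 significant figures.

301 MPa

Spring index C = D/d = 11.4/1.67 = 6.8263
K_W = (4C−1)/(4C−4) + 0.615/C = 26.305/23.305 + 0.0901 = 1.2188
τ₀ = 8FD/(πd³) = 8·39.6·11.4/(π·1.67³) = 3611.52/14.632 = 246.83 MPa
τ_max = K·τ₀ = 1.2188 × 246.83 = 300.84 MPa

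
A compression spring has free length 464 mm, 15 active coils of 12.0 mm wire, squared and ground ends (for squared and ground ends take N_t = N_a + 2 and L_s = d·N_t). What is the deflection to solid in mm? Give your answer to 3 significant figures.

N_t = 17; L_s = 12.0·17 = 204 mm
δ_solid = L₀ − L_s = 464 − 204 = 260 mm

260 mm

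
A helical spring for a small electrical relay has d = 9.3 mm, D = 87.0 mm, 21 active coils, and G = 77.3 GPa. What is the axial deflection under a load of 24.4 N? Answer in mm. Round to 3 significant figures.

4.67 mm

k = Gd⁴/(8D³N_a) = (77.3×10³)(9.3⁴)/(8·87.0³·21) = 5.2269 N/mm
δ = F/k = 24.4 / 5.2269 = 4.6682 mm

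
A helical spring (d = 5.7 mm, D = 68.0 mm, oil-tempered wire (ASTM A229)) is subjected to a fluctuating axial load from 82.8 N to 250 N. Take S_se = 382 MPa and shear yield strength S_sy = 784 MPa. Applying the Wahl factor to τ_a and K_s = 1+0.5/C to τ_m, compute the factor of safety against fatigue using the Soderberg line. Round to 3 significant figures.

2.29

C = D/d = 68.0/5.7 = 11.9298; K_W = (4C−1)/(4C−4)+0.615/C = 1.1202; K_s = 1+0.5/C = 1.0419
F_a = (F_max−F_min)/2 = 83.6 N; F_m = (F_max+F_min)/2 = 166.4 N
τ_a = K_W·8F_aD/(πd³) = 1.1202 × 78.168 = 87.562 MPa
τ_m = K_s·8F_mD/(πd³) = 1.0419 × 155.59 = 162.11 MPa
Soderberg: 1/n_f = τ_a/S_se + τ_m/S_sy = 87.562/382 + 162.11/784 = 0.22922 + 0.20677 = 0.43599
n_f = 1/0.43599 = 2.294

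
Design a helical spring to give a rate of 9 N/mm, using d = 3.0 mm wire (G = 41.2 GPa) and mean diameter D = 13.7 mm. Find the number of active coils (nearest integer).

N_a = Gd⁴/(8D³k) = (41.2×10³ × 3.0⁴)/(8 × 13.7³ × 9)
    = 3.3372e+06 / 185137 = 18.03 → 18 coils

18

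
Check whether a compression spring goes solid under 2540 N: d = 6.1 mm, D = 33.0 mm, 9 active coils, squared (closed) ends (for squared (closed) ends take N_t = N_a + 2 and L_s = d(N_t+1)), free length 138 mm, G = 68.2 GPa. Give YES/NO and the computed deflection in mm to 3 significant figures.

k = Gd⁴/(8D³N_a) = (68.2×10³)(6.1⁴)/(8·33.0³·9) = 36.495 N/mm
N_t = 11; L_s = 6.1·12 = 73.2 mm; δ_solid = L₀ − L_s = 138 − 73.2 = 64.8 mm
δ = F/k = 2540/36.495 = 69.599 mm
δ ≥ δ_solid → spring goes solid

YES, δ = 69.6 mm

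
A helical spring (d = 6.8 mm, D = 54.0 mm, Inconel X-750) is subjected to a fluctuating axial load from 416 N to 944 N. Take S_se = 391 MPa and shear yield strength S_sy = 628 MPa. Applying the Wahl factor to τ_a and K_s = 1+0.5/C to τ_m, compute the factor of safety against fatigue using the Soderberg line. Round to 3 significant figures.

1.17

C = D/d = 54.0/6.8 = 7.9412; K_W = (4C−1)/(4C−4)+0.615/C = 1.1855; K_s = 1+0.5/C = 1.0630
F_a = (F_max−F_min)/2 = 264 N; F_m = (F_max+F_min)/2 = 680 N
τ_a = K_W·8F_aD/(πd³) = 1.1855 × 115.45 = 136.87 MPa
τ_m = K_s·8F_mD/(πd³) = 1.0630 × 297.38 = 316.11 MPa
Soderberg: 1/n_f = τ_a/S_se + τ_m/S_sy = 136.87/391 + 316.11/628 = 0.35005 + 0.50336 = 0.85341
n_f = 1/0.85341 = 1.172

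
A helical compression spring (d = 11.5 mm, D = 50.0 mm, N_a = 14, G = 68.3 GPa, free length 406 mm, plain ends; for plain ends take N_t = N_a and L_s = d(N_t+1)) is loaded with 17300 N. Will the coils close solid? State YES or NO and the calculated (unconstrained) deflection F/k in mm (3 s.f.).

NO, δ = 203 mm

k = Gd⁴/(8D³N_a) = (68.3×10³)(11.5⁴)/(8·50.0³·14) = 85.327 N/mm
N_t = 14; L_s = 11.5·15 = 172.5 mm; δ_solid = L₀ − L_s = 406 − 172.5 = 233.5 mm
δ = F/k = 17300/85.327 = 202.75 mm
δ < δ_solid → spring does not go solid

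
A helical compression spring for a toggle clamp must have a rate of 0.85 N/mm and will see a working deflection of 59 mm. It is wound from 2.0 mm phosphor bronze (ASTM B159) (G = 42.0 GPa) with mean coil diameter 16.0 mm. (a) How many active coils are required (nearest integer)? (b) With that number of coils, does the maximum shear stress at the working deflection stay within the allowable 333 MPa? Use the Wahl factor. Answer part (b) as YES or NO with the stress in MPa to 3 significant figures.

N_a = Gd⁴/(8D³k) = (42.0×10³)(2.0⁴)/(8·16.0³·0.85) = 24.13 → N_a = 24
Actual rate k = Gd⁴/(8D³·24) = 0.85449 N/mm
Working load F = kδ = 0.85449·59 = 50.415 N
C = 16.0/2.0 = 8.0000; K_W = (4C−1)/(4C−4)+0.615/C = 1.1840
τ_max = K_W·8FD/(πd³) = 1.1840·256.76 = 304.01 MPa
τ_max ≤ 333 MPa → acceptable

(a) 24 coils; (b) YES, τ_max = 304 MPa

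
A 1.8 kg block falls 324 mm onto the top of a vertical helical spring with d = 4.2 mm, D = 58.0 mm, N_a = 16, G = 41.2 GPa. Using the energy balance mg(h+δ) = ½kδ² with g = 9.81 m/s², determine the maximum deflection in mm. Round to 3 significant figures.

k = Gd⁴/(8D³N_a) = (41.2×10³)(4.2⁴)/(8·58.0³·16) = 0.51333 N/mm
W = mg = 1.8 × 9.81 = 17.658 N
½kδ² − Wδ − Wh = 0 → δ = (W + √(W² + 2kWh))/k
δ = (17.658 + √(311.8 + 5873.77))/0.51333 = (17.658 + 78.648)/0.51333 = 187.61 mm

188 mm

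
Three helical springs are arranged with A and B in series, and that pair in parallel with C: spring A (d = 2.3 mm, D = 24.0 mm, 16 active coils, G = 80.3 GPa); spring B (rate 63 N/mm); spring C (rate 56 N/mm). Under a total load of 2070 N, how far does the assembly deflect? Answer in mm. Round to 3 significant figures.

36.2 mm

k_A = Gd⁴/(8D³N_a) = (80.3×10³)(2.3⁴)/(8·24.0³·16) = 1.2699 N/mm
Springs A,B series: k_AB = 1/(1/1.2699+1/63) = 1.2448 N/mm; parallel with C: k_eq = 1.2448+56 = 57.245 N/mm
δ = F/k_eq = 2070/57.245 = 36.16 mm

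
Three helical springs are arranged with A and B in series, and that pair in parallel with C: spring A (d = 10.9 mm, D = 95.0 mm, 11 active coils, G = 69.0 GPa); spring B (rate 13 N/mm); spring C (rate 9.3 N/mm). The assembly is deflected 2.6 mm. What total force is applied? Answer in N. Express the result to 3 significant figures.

41.0 N

k_A = Gd⁴/(8D³N_a) = (69.0×10³)(10.9⁴)/(8·95.0³·11) = 12.909 N/mm
Springs A,B series: k_AB = 1/(1/12.909+1/13) = 6.4772 N/mm; parallel with C: k_eq = 6.4772+9.3 = 15.777 N/mm
F = k_eq·δ = 15.777·2.6 = 41.021 N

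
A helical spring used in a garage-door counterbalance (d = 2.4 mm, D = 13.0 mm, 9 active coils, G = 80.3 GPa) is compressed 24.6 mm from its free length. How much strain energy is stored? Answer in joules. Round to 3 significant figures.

5.10 J

k = Gd⁴/(8D³N_a) = (80.3×10³)(2.4⁴)/(8·13.0³·9) = 16.842 N/mm
U = ½kδ² = 0.5 × 16.842 × 24.6² = 5096.1 N·mm = 5.0961 J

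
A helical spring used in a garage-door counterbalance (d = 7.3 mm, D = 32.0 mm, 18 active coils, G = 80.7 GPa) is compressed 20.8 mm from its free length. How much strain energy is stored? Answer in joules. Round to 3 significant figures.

k = Gd⁴/(8D³N_a) = (80.7×10³)(7.3⁴)/(8·32.0³·18) = 48.568 N/mm
U = ½kδ² = 0.5 × 48.568 × 20.8² = 10506 N·mm = 10.506 J

10.5 J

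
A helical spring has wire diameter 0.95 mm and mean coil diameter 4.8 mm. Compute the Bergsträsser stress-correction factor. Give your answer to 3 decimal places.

C = D/d = 4.8/0.95 = 5.0526
K_B = (4C+2)/(4C−3) = 22.211/17.211 = 1.2905

1.291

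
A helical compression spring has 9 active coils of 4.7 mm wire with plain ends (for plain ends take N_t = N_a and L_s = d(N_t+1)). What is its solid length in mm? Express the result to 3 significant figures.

47.0 mm

plain ends: N_t = N_a = 9
L_s = d·(N_t+1) = 4.7 × 10 = 47 mm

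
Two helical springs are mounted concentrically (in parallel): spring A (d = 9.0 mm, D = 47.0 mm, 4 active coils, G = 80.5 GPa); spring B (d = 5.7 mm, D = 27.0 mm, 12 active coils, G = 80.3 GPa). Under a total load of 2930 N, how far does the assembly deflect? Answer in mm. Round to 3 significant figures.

14.4 mm

k_A = Gd⁴/(8D³N_a) = (80.5×10³)(9.0⁴)/(8·47.0³·4) = 158.97 N/mm
k_B = Gd⁴/(8D³N_a) = (80.3×10³)(5.7⁴)/(8·27.0³·12) = 44.859 N/mm
Parallel: k_eq = 158.97 + 44.859 = 203.83 N/mm
δ = F/k_eq = 2930/203.83 = 14.375 mm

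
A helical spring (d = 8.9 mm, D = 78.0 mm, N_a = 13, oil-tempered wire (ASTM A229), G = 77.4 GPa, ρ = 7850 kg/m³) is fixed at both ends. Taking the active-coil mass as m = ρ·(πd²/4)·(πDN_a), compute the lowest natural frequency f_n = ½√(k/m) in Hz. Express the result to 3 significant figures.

39.8 Hz

k = Gd⁴/(8D³N_a) = (77.4×10³)(8.9⁴)/(8·78.0³·13) = 9.8397 N/mm = 9839.7 N/m
Wire length L = πDN_a = π·78.0·13 = 3185.6 mm
m = ρ·(πd²/4)·L = 7850 × 62.211×10⁻⁶ m² × 3.1856 m = 1.5557 kg
f_n = ½√(k/m) = 0.5·√(9839.7/1.5557) = 0.5·√(6324.9) = 39.765 Hz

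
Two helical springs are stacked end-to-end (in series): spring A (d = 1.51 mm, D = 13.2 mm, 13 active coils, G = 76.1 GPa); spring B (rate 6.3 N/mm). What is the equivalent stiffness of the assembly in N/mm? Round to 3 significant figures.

k_A = Gd⁴/(8D³N_a) = (76.1×10³)(1.51⁴)/(8·13.2³·13) = 1.654 N/mm
Series: 1/k_eq = 1/1.654 + 1/6.3 = 0.76332; k_eq = 1.3101 N/mm

1.31 N/mm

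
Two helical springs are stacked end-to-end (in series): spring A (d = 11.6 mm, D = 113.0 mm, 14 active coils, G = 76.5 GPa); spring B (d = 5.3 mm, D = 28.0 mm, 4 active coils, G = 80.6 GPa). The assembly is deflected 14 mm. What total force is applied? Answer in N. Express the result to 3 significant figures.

k_A = Gd⁴/(8D³N_a) = (76.5×10³)(11.6⁴)/(8·113.0³·14) = 8.5712 N/mm
k_B = Gd⁴/(8D³N_a) = (80.6×10³)(5.3⁴)/(8·28.0³·4) = 90.535 N/mm
Series: 1/k_eq = 1/8.5712 + 1/90.535 = 0.12772; k_eq = 7.8299 N/mm
F = k_eq·δ = 7.8299·14 = 109.62 N

110 N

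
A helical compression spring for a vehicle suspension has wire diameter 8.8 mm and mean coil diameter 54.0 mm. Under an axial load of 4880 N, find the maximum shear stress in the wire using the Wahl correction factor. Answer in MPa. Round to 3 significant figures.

1230 MPa

Spring index C = D/d = 54.0/8.8 = 6.1364
K_W = (4C−1)/(4C−4) + 0.615/C = 23.545/20.545 + 0.1002 = 1.2462
τ₀ = 8FD/(πd³) = 8·4880·54.0/(π·8.8³) = 2.10816e+06/2140.9 = 984.7 MPa
τ_max = K·τ₀ = 1.2462 × 984.7 = 1227.2 MPa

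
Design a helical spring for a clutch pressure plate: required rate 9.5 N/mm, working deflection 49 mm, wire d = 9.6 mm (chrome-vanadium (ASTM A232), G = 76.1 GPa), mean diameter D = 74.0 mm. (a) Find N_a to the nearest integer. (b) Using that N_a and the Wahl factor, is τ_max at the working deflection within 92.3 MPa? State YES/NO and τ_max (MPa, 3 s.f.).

N_a = Gd⁴/(8D³k) = (76.1×10³)(9.6⁴)/(8·74.0³·9.5) = 20.99 → N_a = 21
Actual rate k = Gd⁴/(8D³·21) = 9.4943 N/mm
Working load F = kδ = 9.4943·49 = 465.22 N
C = 74.0/9.6 = 7.7083; K_W = (4C−1)/(4C−4)+0.615/C = 1.1916
τ_max = K_W·8FD/(πd³) = 1.1916·99.088 = 118.07 MPa
τ_max > 92.3 MPa → exceeds allowable

(a) 21 coils; (b) NO, τ_max = 118 MPa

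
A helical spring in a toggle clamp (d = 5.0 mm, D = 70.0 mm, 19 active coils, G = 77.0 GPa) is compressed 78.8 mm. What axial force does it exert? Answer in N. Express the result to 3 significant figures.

k = Gd⁴/(8D³N_a) = (77.0×10³)(5.0⁴)/(8·70.0³·19) = 0.92307 N/mm
F = k·δ = 0.92307 × 78.8 = 72.738 N

72.7 N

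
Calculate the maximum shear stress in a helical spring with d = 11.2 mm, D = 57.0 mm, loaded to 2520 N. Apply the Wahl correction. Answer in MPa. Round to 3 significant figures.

340 MPa

Spring index C = D/d = 57.0/11.2 = 5.0893
K_W = (4C−1)/(4C−4) + 0.615/C = 19.357/16.357 + 0.1208 = 1.3042
τ₀ = 8FD/(πd³) = 8·2520·57.0/(π·11.2³) = 1.14912e+06/4413.7 = 260.35 MPa
τ_max = K·τ₀ = 1.3042 × 260.35 = 339.56 MPa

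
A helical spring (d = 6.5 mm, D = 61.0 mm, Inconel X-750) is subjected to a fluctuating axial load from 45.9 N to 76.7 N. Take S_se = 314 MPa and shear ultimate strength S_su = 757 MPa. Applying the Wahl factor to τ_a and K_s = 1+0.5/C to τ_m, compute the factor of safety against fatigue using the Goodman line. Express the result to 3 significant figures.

C = D/d = 61.0/6.5 = 9.3846; K_W = (4C−1)/(4C−4)+0.615/C = 1.1550; K_s = 1+0.5/C = 1.0533
F_a = (F_max−F_min)/2 = 15.4 N; F_m = (F_max+F_min)/2 = 61.3 N
τ_a = K_W·8F_aD/(πd³) = 1.1550 × 8.7107 = 10.061 MPa
τ_m = K_s·8F_mD/(πd³) = 1.0533 × 34.673 = 36.52 MPa
Goodman: 1/n_f = τ_a/S_se + τ_m/S_su = 10.061/314 + 36.52/757 = 0.03204 + 0.04824 = 0.080284
n_f = 1/0.080284 = 12.46

12.5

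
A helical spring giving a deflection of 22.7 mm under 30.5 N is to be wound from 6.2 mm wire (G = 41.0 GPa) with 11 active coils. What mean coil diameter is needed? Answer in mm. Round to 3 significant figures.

Required rate k = F/δ = 30.5/22.7 = 1.3436 N/mm
D = (Gd⁴/(8N_a·k))^(1/3) = (41.0×10³·6.2⁴/(8·11·1.3436))^(1/3)
  = (512382)^(1/3) = 80.0199 mm

80.0 mm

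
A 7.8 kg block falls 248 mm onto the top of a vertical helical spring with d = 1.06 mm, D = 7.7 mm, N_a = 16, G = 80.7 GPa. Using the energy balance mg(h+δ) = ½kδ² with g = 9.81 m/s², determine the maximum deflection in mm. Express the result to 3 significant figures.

198 mm

k = Gd⁴/(8D³N_a) = (80.7×10³)(1.06⁴)/(8·7.7³·16) = 1.7435 N/mm
W = mg = 7.8 × 9.81 = 76.518 N
½kδ² − Wδ − Wh = 0 → δ = (W + √(W² + 2kWh))/k
δ = (76.518 + √(5855 + 66169.8))/1.7435 = (76.518 + 268.37)/1.7435 = 197.82 mm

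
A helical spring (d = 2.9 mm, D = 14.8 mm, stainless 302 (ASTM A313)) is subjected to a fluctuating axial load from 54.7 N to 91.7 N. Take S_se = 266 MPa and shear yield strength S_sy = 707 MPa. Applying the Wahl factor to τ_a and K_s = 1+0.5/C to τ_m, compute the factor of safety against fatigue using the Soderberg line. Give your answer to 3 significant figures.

3.17

C = D/d = 14.8/2.9 = 5.1034; K_W = (4C−1)/(4C−4)+0.615/C = 1.3033; K_s = 1+0.5/C = 1.0980
F_a = (F_max−F_min)/2 = 18.5 N; F_m = (F_max+F_min)/2 = 73.2 N
τ_a = K_W·8F_aD/(πd³) = 1.3033 × 28.588 = 37.258 MPa
τ_m = K_s·8F_mD/(πd³) = 1.0980 × 113.11 = 124.2 MPa
Soderberg: 1/n_f = τ_a/S_se + τ_m/S_sy = 37.258/266 + 124.2/707 = 0.14007 + 0.17567 = 0.31573
n_f = 1/0.31573 = 3.167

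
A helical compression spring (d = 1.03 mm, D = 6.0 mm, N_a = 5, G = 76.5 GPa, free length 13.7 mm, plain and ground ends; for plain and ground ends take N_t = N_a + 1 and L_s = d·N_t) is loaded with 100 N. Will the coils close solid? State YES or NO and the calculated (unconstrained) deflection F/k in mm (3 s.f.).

YES, δ = 10.0 mm

k = Gd⁴/(8D³N_a) = (76.5×10³)(1.03⁴)/(8·6.0³·5) = 9.9654 N/mm
N_t = 6; L_s = 1.03·6 = 6.18 mm; δ_solid = L₀ − L_s = 13.7 − 6.18 = 7.52 mm
δ = F/k = 100/9.9654 = 10.035 mm
δ ≥ δ_solid → spring goes solid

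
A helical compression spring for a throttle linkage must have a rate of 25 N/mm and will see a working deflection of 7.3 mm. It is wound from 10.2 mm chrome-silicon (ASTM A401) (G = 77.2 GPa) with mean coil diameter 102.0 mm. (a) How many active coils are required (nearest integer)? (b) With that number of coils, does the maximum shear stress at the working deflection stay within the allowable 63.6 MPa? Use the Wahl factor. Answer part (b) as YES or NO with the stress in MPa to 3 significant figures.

(a) 4 coils; (b) YES, τ_max = 50.3 MPa

N_a = Gd⁴/(8D³k) = (77.2×10³)(10.2⁴)/(8·102.0³·25) = 3.937 → N_a = 4
Actual rate k = Gd⁴/(8D³·4) = 24.607 N/mm
Working load F = kδ = 24.607·7.3 = 179.63 N
C = 102.0/10.2 = 10.0000; K_W = (4C−1)/(4C−4)+0.615/C = 1.1448
τ_max = K_W·8FD/(πd³) = 1.1448·43.967 = 50.335 MPa
τ_max ≤ 63.6 MPa → acceptable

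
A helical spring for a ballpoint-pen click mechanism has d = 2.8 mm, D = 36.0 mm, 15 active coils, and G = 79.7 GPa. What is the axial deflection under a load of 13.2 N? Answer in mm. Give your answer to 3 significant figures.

k = Gd⁴/(8D³N_a) = (79.7×10³)(2.8⁴)/(8·36.0³·15) = 0.87499 N/mm
δ = F/k = 13.2 / 0.87499 = 15.086 mm

15.1 mm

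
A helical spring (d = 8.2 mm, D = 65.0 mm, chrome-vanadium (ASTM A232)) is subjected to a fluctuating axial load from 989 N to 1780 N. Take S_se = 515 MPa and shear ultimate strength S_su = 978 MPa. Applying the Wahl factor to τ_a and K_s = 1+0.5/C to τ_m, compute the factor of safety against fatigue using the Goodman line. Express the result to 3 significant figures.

C = D/d = 65.0/8.2 = 7.9268; K_W = (4C−1)/(4C−4)+0.615/C = 1.1859; K_s = 1+0.5/C = 1.0631
F_a = (F_max−F_min)/2 = 395.5 N; F_m = (F_max+F_min)/2 = 1384.5 N
τ_a = K_W·8F_aD/(πd³) = 1.1859 × 118.73 = 140.8 MPa
τ_m = K_s·8F_mD/(πd³) = 1.0631 × 415.63 = 441.84 MPa
Goodman: 1/n_f = τ_a/S_se + τ_m/S_su = 140.8/515 + 441.84/978 = 0.27339 + 0.45178 = 0.72517
n_f = 1/0.72517 = 1.379

1.38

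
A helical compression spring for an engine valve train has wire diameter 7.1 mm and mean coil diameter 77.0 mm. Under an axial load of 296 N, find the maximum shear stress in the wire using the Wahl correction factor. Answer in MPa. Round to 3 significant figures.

184 MPa

Spring index C = D/d = 77.0/7.1 = 10.8451
K_W = (4C−1)/(4C−4) + 0.615/C = 42.380/39.380 + 0.0567 = 1.1329
τ₀ = 8FD/(πd³) = 8·296·77.0/(π·7.1³) = 182336/1124.4 = 162.16 MPa
τ_max = K·τ₀ = 1.1329 × 162.16 = 183.71 MPa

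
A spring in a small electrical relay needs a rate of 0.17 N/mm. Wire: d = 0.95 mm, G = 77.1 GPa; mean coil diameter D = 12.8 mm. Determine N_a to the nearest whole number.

N_a = Gd⁴/(8D³k) = (77.1×10³ × 0.95⁴)/(8 × 12.8³ × 0.17)
    = 62798.4 / 2852.13 = 22.02 → 22 coils

22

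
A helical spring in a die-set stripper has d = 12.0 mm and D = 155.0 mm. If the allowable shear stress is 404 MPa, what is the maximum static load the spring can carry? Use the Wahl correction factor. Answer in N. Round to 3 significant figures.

1590 N

C = D/d = 155.0/12.0 = 12.9167
K_W = (4C−1)/(4C−4) + 0.615/C = 50.667/47.667 + 0.0476 = 1.1105
τ_max = K·8FD/(πd³) → F_max = τ_allow·πd³/(8DK)
F_max = 404·π·12.0³/(8·155.0·1.1105) = 2.1932e+06/1377.1 = 1592.6 N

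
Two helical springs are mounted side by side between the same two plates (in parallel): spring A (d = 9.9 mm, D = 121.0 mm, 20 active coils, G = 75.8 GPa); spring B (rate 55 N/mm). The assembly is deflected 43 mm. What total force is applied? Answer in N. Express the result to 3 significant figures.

k_A = Gd⁴/(8D³N_a) = (75.8×10³)(9.9⁴)/(8·121.0³·20) = 2.5688 N/mm
Parallel: k_eq = 2.5688 + 55 = 57.569 N/mm
F = k_eq·δ = 57.569·43 = 2475.5 N

2480 N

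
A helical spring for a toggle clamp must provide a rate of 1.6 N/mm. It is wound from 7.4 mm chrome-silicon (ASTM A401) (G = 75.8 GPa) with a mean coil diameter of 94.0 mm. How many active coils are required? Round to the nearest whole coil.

N_a = Gd⁴/(8D³k) = (75.8×10³ × 7.4⁴)/(8 × 94.0³ × 1.6)
    = 2.27298e+08 / 1.06315e+07 = 21.38 → 21 coils

21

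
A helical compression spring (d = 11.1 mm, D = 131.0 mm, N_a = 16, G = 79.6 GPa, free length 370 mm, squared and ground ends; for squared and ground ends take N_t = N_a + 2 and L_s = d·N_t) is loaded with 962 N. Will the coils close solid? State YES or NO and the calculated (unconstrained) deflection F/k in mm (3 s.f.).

k = Gd⁴/(8D³N_a) = (79.6×10³)(11.1⁴)/(8·131.0³·16) = 4.1993 N/mm
N_t = 18; L_s = 11.1·18 = 199.8 mm; δ_solid = L₀ − L_s = 370 − 199.8 = 170.2 mm
δ = F/k = 962/4.1993 = 229.08 mm
δ ≥ δ_solid → spring goes solid

YES, δ = 229 mm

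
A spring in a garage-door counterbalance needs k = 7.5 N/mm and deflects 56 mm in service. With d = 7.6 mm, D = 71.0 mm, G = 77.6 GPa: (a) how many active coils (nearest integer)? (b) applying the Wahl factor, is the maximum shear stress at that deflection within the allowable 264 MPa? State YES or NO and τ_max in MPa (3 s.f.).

(a) 12 coils; (b) YES, τ_max = 201 MPa

N_a = Gd⁴/(8D³k) = (77.6×10³)(7.6⁴)/(8·71.0³·7.5) = 12.06 → N_a = 12
Actual rate k = Gd⁴/(8D³·12) = 7.5348 N/mm
Working load F = kδ = 7.5348·56 = 421.95 N
C = 71.0/7.6 = 9.3421; K_W = (4C−1)/(4C−4)+0.615/C = 1.1557
τ_max = K_W·8FD/(πd³) = 1.1557·173.79 = 200.85 MPa
τ_max ≤ 264 MPa → acceptable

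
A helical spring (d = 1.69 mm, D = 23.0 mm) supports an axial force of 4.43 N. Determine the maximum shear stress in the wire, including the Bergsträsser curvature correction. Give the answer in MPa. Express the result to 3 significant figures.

59.0 MPa

Spring index C = D/d = 23.0/1.69 = 13.6095
K_B = (4C+2)/(4C−3) = 56.438/51.438 = 1.0972
τ₀ = 8FD/(πd³) = 8·4.43·23.0/(π·1.69³) = 815.12/15.164 = 53.754 MPa
τ_max = K·τ₀ = 1.0972 × 53.754 = 58.979 MPa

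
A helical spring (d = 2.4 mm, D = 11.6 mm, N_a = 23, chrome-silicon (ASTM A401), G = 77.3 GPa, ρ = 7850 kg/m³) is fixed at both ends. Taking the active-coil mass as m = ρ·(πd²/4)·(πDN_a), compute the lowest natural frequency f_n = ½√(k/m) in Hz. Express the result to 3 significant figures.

k = Gd⁴/(8D³N_a) = (77.3×10³)(2.4⁴)/(8·11.6³·23) = 8.9296 N/mm = 8929.6 N/m
Wire length L = πDN_a = π·11.6·23 = 838.18 mm
m = ρ·(πd²/4)·L = 7850 × 4.5239×10⁻⁶ m² × 0.83818 m = 0.029766 kg
f_n = ½√(k/m) = 0.5·√(8929.6/0.029766) = 0.5·√(3e+05) = 273.86 Hz

274 Hz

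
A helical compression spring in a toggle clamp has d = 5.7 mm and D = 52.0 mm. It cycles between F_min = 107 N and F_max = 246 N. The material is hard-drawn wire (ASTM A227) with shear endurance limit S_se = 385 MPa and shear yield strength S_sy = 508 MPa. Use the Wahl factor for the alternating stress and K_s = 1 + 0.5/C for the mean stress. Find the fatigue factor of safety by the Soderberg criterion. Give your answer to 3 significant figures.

2.43

C = D/d = 52.0/5.7 = 9.1228; K_W = (4C−1)/(4C−4)+0.615/C = 1.1597; K_s = 1+0.5/C = 1.0548
F_a = (F_max−F_min)/2 = 69.5 N; F_m = (F_max+F_min)/2 = 176.5 N
τ_a = K_W·8F_aD/(πd³) = 1.1597 × 49.694 = 57.632 MPa
τ_m = K_s·8F_mD/(πd³) = 1.0548 × 126.2 = 133.12 MPa
Soderberg: 1/n_f = τ_a/S_se + τ_m/S_sy = 57.632/385 + 133.12/508 = 0.14969 + 0.26204 = 0.41174
n_f = 1/0.41174 = 2.429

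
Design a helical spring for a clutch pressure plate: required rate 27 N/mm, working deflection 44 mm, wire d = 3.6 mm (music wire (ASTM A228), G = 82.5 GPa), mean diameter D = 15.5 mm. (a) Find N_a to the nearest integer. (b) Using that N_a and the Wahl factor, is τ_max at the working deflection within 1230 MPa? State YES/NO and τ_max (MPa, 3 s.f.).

(a) 17 coils; (b) NO, τ_max = 1400 MPa

N_a = Gd⁴/(8D³k) = (82.5×10³)(3.6⁴)/(8·15.5³·27) = 17.23 → N_a = 17
Actual rate k = Gd⁴/(8D³·17) = 27.361 N/mm
Working load F = kδ = 27.361·44 = 1203.9 N
C = 15.5/3.6 = 4.3056; K_W = (4C−1)/(4C−4)+0.615/C = 1.3697
τ_max = K_W·8FD/(πd³) = 1.3697·1018.5 = 1395 MPa
τ_max > 1230 MPa → exceeds allowable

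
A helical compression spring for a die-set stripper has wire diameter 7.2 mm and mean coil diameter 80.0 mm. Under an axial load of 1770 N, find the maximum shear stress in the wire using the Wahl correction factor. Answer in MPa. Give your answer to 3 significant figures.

Spring index C = D/d = 80.0/7.2 = 11.1111
K_W = (4C−1)/(4C−4) + 0.615/C = 43.444/40.444 + 0.0554 = 1.1295
τ₀ = 8FD/(πd³) = 8·1770·80.0/(π·7.2³) = 1.1328e+06/1172.6 = 966.06 MPa
τ_max = K·τ₀ = 1.1295 × 966.06 = 1091.2 MPa

1090 MPa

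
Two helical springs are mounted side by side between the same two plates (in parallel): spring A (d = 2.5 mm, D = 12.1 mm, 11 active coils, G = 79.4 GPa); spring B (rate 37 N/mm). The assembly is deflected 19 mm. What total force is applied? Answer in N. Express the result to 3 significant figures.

1080 N

k_A = Gd⁴/(8D³N_a) = (79.4×10³)(2.5⁴)/(8·12.1³·11) = 19.895 N/mm
Parallel: k_eq = 19.895 + 37 = 56.895 N/mm
F = k_eq·δ = 56.895·19 = 1081 N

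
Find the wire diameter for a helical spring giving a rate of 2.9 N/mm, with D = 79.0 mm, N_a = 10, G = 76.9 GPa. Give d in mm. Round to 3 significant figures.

d = (8D³N_a·k / G)^(1/4) = (8·79.0³·10·2.9 / (76.9×10³))^0.25
  = (1487.5)^0.25 = 6.2103 mm

6.21 mm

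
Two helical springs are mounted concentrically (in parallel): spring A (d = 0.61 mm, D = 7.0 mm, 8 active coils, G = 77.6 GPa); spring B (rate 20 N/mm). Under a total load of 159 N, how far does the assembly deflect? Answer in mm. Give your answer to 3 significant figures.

k_A = Gd⁴/(8D³N_a) = (77.6×10³)(0.61⁴)/(8·7.0³·8) = 0.48945 N/mm
Parallel: k_eq = 0.48945 + 20 = 20.489 N/mm
δ = F/k_eq = 159/20.489 = 7.7601 mm

7.76 mm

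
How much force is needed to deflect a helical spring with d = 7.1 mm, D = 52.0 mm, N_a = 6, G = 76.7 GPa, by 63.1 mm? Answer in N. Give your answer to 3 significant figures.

1820 N

k = Gd⁴/(8D³N_a) = (76.7×10³)(7.1⁴)/(8·52.0³·6) = 28.879 N/mm
F = k·δ = 28.879 × 63.1 = 1822.2 N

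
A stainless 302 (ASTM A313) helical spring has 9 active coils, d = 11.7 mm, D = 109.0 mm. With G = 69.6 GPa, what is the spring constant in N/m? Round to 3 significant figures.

k = Gd⁴/(8D³N_a) = (69.6×10³ × 11.7⁴) / (8 × 109.0³ × 9)
  = 1.30423e+09 / 9.32421e+07 = 13.988 N/mm = 13988 N/m

14000 N/m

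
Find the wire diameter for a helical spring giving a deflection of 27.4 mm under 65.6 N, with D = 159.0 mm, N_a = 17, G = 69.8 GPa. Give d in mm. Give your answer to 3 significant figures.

Required rate k = F/δ = 65.6/27.4 = 2.3942 N/mm
d = (8D³N_a·k / G)^(1/4) = (8·159.0³·17·2.3942 / (69.8×10³))^0.25
  = (18751)^0.25 = 11.7019 mm

11.7 mm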